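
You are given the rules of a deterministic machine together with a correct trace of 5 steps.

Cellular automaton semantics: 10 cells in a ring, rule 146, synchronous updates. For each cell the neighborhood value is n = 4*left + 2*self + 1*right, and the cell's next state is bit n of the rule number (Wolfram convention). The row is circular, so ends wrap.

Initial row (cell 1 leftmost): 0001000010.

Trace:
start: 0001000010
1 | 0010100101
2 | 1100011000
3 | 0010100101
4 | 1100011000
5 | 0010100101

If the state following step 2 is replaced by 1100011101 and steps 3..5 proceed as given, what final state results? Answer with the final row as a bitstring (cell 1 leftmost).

state after step 2 := 1100011101
3 | 1010101000
4 | 0000000101
5 | 1000001000

1000001000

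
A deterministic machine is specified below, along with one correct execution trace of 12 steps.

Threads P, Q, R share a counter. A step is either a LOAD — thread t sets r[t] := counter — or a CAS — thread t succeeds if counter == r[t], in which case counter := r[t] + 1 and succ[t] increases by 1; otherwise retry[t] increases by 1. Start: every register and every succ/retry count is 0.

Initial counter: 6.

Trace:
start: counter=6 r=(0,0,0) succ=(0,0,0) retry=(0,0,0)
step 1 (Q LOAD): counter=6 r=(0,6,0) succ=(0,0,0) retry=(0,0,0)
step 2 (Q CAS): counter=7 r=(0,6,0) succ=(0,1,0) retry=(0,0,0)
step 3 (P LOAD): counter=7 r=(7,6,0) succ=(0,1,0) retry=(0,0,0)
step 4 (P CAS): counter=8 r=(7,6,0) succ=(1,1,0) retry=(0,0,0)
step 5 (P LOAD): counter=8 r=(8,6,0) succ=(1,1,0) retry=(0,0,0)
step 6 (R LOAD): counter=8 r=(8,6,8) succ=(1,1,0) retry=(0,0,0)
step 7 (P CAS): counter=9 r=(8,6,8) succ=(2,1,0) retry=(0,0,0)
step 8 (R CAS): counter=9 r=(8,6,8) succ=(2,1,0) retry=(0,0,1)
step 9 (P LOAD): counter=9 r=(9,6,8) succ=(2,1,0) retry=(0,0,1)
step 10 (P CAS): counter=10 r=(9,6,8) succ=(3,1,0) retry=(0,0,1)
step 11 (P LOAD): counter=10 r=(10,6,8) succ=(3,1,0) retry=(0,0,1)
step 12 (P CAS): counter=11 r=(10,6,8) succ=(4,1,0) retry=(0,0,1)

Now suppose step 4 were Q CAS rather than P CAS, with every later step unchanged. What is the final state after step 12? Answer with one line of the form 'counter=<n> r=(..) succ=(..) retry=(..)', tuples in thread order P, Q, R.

counter=10 r=(9,6,7) succ=(3,1,0) retry=(0,1,1)

(re-executing from step 4 with the substitution; state before step 4: counter=7 r=(7,6,0) succ=(0,1,0) retry=(0,0,0))
step 4 (Q CAS): counter=7 r=(7,6,0) succ=(0,1,0) retry=(0,1,0)
step 5 (P LOAD): counter=7 r=(7,6,0) succ=(0,1,0) retry=(0,1,0)
step 6 (R LOAD): counter=7 r=(7,6,7) succ=(0,1,0) retry=(0,1,0)
step 7 (P CAS): counter=8 r=(7,6,7) succ=(1,1,0) retry=(0,1,0)
step 8 (R CAS): counter=8 r=(7,6,7) succ=(1,1,0) retry=(0,1,1)
step 9 (P LOAD): counter=8 r=(8,6,7) succ=(1,1,0) retry=(0,1,1)
step 10 (P CAS): counter=9 r=(8,6,7) succ=(2,1,0) retry=(0,1,1)
step 11 (P LOAD): counter=9 r=(9,6,7) succ=(2,1,0) retry=(0,1,1)
step 12 (P CAS): counter=10 r=(9,6,7) succ=(3,1,0) retry=(0,1,1)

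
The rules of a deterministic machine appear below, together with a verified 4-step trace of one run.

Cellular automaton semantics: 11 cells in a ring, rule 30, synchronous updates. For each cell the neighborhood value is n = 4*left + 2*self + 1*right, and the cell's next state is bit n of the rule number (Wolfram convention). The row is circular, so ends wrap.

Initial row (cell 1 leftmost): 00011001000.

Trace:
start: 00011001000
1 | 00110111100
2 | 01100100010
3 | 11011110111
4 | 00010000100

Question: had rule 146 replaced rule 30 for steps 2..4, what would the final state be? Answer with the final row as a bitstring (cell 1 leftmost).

(re-executing steps 2..4 under rule 146; state before step 2: 00110111100)
2 | 01000011010
3 | 10100100001
4 | 00011010010

00011010010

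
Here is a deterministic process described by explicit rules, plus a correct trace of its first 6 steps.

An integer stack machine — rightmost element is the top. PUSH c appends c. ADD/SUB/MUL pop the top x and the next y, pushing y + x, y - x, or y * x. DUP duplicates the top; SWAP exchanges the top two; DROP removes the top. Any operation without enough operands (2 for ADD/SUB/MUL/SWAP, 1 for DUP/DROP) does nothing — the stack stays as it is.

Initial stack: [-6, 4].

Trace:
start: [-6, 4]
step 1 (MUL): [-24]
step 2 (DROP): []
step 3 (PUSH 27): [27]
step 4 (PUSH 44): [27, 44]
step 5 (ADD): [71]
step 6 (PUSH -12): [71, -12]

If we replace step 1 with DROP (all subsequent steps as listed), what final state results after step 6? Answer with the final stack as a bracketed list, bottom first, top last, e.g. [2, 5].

(re-executing from step 1 with the substitution; state before step 1: [-6, 4])
step 1 (DROP): [-6]
step 2 (DROP): []
step 3 (PUSH 27): [27]
step 4 (PUSH 44): [27, 44]
step 5 (ADD): [71]
step 6 (PUSH -12): [71, -12]

[71, -12]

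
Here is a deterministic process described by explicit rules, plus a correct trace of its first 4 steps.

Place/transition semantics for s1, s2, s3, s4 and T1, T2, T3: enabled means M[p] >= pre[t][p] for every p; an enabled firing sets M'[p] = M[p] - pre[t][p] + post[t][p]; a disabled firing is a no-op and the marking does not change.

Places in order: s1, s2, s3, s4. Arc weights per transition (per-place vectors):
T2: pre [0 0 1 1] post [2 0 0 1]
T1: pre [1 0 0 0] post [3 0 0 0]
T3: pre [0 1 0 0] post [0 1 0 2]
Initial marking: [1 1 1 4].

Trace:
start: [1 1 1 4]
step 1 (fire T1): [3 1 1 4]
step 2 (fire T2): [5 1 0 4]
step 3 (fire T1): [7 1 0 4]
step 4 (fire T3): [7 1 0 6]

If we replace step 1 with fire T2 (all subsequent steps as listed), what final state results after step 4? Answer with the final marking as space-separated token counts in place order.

(re-executing from step 1 with the substitution; state before step 1: [1 1 1 4])
step 1 (fire T2): [3 1 0 4]
step 2 (fire T2): [3 1 0 4]
step 3 (fire T1): [5 1 0 4]
step 4 (fire T3): [5 1 0 6]

5 1 0 6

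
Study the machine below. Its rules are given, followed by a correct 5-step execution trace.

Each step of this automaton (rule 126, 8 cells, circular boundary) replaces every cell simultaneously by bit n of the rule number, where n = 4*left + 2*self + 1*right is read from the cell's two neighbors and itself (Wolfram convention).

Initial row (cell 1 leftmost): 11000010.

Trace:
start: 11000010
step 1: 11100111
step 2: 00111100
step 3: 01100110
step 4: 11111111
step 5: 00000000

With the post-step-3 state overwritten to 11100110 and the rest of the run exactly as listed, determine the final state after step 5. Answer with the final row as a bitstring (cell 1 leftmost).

state after step 3 := 11100110
step 4: 10111111
step 5: 11100000

11100000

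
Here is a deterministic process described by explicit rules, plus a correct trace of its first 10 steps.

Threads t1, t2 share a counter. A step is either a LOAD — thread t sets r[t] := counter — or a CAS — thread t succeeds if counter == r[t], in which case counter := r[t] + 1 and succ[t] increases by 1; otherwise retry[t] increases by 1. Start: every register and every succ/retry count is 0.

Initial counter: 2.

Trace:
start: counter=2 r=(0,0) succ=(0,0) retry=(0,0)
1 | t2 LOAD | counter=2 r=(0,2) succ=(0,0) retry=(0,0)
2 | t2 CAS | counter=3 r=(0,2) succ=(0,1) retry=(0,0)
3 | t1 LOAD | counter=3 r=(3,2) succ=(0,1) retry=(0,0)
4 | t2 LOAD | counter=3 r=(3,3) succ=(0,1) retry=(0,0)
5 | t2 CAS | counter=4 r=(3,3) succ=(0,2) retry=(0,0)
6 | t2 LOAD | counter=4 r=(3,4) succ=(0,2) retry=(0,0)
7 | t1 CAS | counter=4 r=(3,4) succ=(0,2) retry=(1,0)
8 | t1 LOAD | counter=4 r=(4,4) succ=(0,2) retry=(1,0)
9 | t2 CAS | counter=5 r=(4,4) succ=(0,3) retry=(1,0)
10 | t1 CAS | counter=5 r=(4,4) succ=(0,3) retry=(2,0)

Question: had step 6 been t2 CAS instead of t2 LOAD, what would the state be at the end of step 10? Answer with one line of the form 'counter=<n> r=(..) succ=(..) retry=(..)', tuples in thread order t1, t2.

counter=5 r=(4,3) succ=(1,2) retry=(1,2)

(re-executing from step 6 with the substitution; state before step 6: counter=4 r=(3,3) succ=(0,2) retry=(0,0))
6 | t2 CAS | counter=4 r=(3,3) succ=(0,2) retry=(0,1)
7 | t1 CAS | counter=4 r=(3,3) succ=(0,2) retry=(1,1)
8 | t1 LOAD | counter=4 r=(4,3) succ=(0,2) retry=(1,1)
9 | t2 CAS | counter=4 r=(4,3) succ=(0,2) retry=(1,2)
10 | t1 CAS | counter=5 r=(4,3) succ=(1,2) retry=(1,2)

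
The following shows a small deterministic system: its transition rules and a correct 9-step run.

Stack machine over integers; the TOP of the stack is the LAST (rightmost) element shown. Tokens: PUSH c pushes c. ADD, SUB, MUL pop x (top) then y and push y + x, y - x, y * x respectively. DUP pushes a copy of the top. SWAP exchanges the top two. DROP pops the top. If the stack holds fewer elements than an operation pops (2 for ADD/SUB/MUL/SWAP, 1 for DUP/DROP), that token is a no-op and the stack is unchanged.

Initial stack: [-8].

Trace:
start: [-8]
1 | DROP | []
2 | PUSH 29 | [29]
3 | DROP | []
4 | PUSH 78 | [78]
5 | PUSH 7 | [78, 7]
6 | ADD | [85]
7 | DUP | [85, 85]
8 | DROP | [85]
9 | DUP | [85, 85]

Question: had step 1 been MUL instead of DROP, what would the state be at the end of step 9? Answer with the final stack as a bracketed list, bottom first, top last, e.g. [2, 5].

(re-executing from step 1 with the substitution; state before step 1: [-8])
1 | MUL | [-8]
2 | PUSH 29 | [-8, 29]
3 | DROP | [-8]
4 | PUSH 78 | [-8, 78]
5 | PUSH 7 | [-8, 78, 7]
6 | ADD | [-8, 85]
7 | DUP | [-8, 85, 85]
8 | DROP | [-8, 85]
9 | DUP | [-8, 85, 85]

[-8, 85, 85]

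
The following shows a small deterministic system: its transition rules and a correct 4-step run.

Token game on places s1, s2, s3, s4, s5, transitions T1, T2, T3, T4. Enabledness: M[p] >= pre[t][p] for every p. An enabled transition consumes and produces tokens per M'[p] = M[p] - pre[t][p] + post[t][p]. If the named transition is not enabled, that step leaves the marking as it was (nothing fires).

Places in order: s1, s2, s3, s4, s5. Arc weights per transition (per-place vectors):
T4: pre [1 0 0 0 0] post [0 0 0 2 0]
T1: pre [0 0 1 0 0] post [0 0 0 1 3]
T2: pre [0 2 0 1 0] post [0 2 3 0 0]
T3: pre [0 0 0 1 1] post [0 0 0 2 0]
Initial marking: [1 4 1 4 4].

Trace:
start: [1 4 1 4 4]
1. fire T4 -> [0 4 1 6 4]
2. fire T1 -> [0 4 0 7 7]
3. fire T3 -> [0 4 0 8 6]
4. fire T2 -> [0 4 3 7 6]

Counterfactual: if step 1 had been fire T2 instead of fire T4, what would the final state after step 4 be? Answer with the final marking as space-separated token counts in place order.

(re-executing from step 1 with the substitution; state before step 1: [1 4 1 4 4])
1. fire T2 -> [1 4 4 3 4]
2. fire T1 -> [1 4 3 4 7]
3. fire T3 -> [1 4 3 5 6]
4. fire T2 -> [1 4 6 4 6]

1 4 6 4 6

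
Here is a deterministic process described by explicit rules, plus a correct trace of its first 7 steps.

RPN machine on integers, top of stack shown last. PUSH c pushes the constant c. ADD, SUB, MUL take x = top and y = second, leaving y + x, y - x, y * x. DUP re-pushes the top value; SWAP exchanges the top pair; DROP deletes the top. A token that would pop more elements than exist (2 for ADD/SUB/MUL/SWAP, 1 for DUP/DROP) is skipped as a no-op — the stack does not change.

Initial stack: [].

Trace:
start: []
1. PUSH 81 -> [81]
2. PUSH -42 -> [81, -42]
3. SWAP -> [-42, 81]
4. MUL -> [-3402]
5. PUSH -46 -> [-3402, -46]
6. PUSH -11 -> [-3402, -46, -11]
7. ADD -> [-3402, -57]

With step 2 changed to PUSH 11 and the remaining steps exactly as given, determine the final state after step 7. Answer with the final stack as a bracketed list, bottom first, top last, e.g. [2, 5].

[891, -57]

(re-executing from step 2 with the substitution; state before step 2: [81])
2. PUSH 11 -> [81, 11]
3. SWAP -> [11, 81]
4. MUL -> [891]
5. PUSH -46 -> [891, -46]
6. PUSH -11 -> [891, -46, -11]
7. ADD -> [891, -57]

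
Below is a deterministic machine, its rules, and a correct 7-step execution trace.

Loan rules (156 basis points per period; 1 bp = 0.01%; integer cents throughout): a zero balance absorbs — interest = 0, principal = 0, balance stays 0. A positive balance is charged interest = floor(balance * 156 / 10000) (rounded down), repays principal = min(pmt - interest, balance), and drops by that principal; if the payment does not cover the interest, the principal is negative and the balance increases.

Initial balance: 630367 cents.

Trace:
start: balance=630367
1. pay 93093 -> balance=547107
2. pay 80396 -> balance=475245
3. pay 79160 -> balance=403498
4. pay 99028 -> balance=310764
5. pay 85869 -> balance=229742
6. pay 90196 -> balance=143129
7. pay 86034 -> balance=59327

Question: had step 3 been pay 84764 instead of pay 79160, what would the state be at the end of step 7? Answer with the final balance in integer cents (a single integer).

53367

(re-executing from step 3 with the substitution; state before step 3: balance=475245)
3. pay 84764 -> balance=397894
4. pay 99028 -> balance=305073
5. pay 85869 -> balance=223963
6. pay 90196 -> balance=137260
7. pay 86034 -> balance=53367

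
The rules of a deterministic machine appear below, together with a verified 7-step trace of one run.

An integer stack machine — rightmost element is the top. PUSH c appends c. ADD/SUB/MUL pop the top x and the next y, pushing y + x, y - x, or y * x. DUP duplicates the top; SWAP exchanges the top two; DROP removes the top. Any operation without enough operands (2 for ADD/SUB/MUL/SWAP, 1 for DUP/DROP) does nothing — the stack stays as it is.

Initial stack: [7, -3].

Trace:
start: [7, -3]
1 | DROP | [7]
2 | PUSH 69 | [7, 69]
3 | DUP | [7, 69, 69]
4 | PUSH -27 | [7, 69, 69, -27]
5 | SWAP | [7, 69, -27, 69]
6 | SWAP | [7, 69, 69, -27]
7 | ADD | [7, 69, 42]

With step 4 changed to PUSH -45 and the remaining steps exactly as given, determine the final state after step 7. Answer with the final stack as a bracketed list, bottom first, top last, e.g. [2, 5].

(re-executing from step 4 with the substitution; state before step 4: [7, 69, 69])
4 | PUSH -45 | [7, 69, 69, -45]
5 | SWAP | [7, 69, -45, 69]
6 | SWAP | [7, 69, 69, -45]
7 | ADD | [7, 69, 24]

[7, 69, 24]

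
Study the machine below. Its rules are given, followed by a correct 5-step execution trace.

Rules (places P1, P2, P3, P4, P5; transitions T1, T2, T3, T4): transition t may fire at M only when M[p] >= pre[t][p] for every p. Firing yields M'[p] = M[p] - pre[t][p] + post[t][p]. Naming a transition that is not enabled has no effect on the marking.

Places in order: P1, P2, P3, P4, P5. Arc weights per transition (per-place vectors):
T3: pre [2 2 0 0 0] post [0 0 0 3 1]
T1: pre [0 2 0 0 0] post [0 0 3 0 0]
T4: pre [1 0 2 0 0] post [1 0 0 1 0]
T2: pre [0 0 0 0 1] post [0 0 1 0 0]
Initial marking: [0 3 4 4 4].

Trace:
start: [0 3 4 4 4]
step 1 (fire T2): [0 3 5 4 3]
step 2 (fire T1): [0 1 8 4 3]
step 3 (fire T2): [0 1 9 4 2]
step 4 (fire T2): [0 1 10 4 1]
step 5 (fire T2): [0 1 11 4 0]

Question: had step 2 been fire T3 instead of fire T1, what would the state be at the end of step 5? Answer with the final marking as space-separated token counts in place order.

0 3 8 4 0

(re-executing from step 2 with the substitution; state before step 2: [0 3 5 4 3])
step 2 (fire T3): [0 3 5 4 3]
step 3 (fire T2): [0 3 6 4 2]
step 4 (fire T2): [0 3 7 4 1]
step 5 (fire T2): [0 3 8 4 0]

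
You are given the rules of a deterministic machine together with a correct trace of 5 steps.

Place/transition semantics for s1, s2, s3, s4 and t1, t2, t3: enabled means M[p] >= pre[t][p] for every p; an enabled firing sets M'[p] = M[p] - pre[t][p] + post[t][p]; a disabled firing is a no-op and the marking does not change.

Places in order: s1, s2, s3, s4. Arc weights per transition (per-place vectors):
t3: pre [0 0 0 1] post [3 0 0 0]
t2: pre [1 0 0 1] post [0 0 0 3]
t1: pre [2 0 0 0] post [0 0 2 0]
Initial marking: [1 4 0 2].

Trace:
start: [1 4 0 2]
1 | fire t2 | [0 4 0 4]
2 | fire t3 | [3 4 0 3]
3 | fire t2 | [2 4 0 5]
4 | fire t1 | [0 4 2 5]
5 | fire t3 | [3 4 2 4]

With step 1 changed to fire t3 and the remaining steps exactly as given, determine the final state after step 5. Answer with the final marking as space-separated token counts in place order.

(re-executing from step 1 with the substitution; state before step 1: [1 4 0 2])
1 | fire t3 | [4 4 0 1]
2 | fire t3 | [7 4 0 0]
3 | fire t2 | [7 4 0 0]
4 | fire t1 | [5 4 2 0]
5 | fire t3 | [5 4 2 0]

5 4 2 0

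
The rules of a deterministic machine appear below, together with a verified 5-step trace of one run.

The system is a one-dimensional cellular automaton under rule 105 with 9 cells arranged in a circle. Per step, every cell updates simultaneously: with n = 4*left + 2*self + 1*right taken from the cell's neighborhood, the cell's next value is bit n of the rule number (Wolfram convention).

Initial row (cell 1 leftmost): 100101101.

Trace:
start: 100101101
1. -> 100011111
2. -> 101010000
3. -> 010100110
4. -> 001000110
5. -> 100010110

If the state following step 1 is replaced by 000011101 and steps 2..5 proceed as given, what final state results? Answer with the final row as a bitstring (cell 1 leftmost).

001101100

state after step 1 := 000011101
2. -> 011010110
3. -> 011101110
4. -> 010111010
5. -> 001101100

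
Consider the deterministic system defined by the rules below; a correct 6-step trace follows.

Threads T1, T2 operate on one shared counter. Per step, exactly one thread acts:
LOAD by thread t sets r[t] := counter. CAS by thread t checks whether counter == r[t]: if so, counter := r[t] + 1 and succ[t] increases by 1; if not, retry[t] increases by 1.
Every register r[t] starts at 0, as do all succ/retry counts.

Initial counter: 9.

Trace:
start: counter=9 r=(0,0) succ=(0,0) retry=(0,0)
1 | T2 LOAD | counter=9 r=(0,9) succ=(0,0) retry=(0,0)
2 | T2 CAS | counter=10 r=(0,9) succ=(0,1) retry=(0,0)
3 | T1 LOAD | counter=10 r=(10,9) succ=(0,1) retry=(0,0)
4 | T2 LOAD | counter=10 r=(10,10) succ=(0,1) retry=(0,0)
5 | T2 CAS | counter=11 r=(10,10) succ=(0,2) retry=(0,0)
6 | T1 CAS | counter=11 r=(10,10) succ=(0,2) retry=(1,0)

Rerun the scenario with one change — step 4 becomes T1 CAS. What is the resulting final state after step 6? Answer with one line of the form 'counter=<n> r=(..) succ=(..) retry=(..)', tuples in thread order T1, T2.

counter=11 r=(10,9) succ=(1,1) retry=(1,1)

(re-executing from step 4 with the substitution; state before step 4: counter=10 r=(10,9) succ=(0,1) retry=(0,0))
4 | T1 CAS | counter=11 r=(10,9) succ=(1,1) retry=(0,0)
5 | T2 CAS | counter=11 r=(10,9) succ=(1,1) retry=(0,1)
6 | T1 CAS | counter=11 r=(10,9) succ=(1,1) retry=(1,1)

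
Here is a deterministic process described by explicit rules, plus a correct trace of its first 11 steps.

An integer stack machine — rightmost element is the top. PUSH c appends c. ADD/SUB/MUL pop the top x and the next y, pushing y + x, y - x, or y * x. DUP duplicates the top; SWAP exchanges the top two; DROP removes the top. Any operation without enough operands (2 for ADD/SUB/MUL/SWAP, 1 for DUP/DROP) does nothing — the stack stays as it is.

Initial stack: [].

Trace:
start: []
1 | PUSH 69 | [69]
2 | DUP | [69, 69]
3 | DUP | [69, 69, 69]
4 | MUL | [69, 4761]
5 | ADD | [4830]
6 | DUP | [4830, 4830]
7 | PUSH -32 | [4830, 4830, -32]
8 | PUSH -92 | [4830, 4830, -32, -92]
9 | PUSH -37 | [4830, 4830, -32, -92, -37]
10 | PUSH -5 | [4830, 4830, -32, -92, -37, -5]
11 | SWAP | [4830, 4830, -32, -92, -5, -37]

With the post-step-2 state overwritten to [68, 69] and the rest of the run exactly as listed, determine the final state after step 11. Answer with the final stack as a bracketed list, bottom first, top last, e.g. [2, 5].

[4829, 4829, -32, -92, -5, -37]

state after step 2 := [68, 69]
3 | DUP | [68, 69, 69]
4 | MUL | [68, 4761]
5 | ADD | [4829]
6 | DUP | [4829, 4829]
7 | PUSH -32 | [4829, 4829, -32]
8 | PUSH -92 | [4829, 4829, -32, -92]
9 | PUSH -37 | [4829, 4829, -32, -92, -37]
10 | PUSH -5 | [4829, 4829, -32, -92, -37, -5]
11 | SWAP | [4829, 4829, -32, -92, -5, -37]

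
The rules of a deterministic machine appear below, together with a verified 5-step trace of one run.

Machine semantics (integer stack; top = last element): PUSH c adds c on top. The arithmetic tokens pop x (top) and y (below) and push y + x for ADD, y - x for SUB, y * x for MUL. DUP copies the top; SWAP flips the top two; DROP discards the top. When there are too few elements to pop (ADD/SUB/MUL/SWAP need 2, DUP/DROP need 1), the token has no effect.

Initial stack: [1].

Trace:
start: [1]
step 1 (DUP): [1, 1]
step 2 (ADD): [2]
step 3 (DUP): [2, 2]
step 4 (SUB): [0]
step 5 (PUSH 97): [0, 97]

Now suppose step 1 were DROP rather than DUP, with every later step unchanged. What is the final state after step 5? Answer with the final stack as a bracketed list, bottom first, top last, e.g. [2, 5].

(re-executing from step 1 with the substitution; state before step 1: [1])
step 1 (DROP): []
step 2 (ADD): []
step 3 (DUP): []
step 4 (SUB): []
step 5 (PUSH 97): [97]

[97]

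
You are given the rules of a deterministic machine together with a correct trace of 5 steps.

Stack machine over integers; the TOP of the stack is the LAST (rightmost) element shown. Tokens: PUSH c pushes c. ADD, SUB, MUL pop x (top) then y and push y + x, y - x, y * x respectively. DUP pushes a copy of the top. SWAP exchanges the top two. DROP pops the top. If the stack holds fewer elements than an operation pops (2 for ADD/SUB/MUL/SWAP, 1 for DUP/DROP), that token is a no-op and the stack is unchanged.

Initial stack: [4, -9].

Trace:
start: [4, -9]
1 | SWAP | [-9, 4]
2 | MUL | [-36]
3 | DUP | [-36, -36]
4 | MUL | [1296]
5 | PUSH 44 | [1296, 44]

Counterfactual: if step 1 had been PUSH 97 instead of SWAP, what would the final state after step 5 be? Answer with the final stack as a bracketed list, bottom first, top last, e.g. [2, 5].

[4, 762129, 44]

(re-executing from step 1 with the substitution; state before step 1: [4, -9])
1 | PUSH 97 | [4, -9, 97]
2 | MUL | [4, -873]
3 | DUP | [4, -873, -873]
4 | MUL | [4, 762129]
5 | PUSH 44 | [4, 762129, 44]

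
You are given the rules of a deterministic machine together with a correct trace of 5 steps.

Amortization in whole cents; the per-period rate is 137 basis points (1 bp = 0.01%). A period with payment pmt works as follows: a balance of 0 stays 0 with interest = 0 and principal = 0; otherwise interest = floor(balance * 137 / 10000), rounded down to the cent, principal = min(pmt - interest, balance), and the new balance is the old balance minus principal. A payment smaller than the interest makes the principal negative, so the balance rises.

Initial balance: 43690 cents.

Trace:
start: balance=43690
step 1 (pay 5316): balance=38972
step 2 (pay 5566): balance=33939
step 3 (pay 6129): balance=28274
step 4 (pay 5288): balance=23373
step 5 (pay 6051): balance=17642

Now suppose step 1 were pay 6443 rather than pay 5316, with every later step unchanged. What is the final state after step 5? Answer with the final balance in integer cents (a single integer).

(re-executing from step 1 with the substitution; state before step 1: balance=43690)
step 1 (pay 6443): balance=37845
step 2 (pay 5566): balance=32797
step 3 (pay 6129): balance=27117
step 4 (pay 5288): balance=22200
step 5 (pay 6051): balance=16453

16453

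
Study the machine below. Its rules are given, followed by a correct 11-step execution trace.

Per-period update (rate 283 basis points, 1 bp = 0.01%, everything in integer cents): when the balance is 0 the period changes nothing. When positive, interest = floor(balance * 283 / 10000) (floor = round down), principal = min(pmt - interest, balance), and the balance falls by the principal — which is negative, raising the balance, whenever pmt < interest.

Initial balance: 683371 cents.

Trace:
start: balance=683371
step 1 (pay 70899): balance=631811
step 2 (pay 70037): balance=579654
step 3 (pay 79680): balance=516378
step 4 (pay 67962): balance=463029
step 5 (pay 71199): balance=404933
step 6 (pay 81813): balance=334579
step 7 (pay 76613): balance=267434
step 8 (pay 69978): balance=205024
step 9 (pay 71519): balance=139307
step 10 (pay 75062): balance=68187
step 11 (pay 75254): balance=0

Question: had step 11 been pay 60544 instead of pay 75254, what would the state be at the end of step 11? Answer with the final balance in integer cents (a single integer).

(re-executing from step 11 with the substitution; state before step 11: balance=68187)
step 11 (pay 60544): balance=9572

9572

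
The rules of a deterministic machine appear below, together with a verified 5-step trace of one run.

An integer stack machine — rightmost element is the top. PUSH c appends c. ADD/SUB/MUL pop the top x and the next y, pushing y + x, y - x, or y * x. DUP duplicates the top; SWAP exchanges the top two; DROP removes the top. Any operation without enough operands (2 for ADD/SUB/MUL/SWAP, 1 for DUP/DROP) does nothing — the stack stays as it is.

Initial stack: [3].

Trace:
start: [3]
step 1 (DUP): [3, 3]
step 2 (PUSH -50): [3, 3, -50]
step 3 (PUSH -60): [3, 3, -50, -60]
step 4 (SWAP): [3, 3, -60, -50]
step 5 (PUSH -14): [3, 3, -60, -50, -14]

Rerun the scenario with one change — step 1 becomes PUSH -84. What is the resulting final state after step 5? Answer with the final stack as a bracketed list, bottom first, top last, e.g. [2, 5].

[3, -84, -60, -50, -14]

(re-executing from step 1 with the substitution; state before step 1: [3])
step 1 (PUSH -84): [3, -84]
step 2 (PUSH -50): [3, -84, -50]
step 3 (PUSH -60): [3, -84, -50, -60]
step 4 (SWAP): [3, -84, -60, -50]
step 5 (PUSH -14): [3, -84, -60, -50, -14]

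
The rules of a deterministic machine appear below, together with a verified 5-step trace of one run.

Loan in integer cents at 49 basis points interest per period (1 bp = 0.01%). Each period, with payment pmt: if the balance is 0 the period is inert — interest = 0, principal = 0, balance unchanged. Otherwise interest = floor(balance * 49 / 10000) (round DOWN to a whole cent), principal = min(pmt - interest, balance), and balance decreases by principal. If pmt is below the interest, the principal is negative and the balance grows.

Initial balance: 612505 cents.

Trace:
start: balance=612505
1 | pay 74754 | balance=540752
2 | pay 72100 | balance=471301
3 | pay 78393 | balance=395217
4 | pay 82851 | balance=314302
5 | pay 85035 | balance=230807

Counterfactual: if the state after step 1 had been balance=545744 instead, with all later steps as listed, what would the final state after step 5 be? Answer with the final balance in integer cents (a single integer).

235897

state after step 1 := balance=545744
2 | pay 72100 | balance=476318
3 | pay 78393 | balance=400258
4 | pay 82851 | balance=319368
5 | pay 85035 | balance=235897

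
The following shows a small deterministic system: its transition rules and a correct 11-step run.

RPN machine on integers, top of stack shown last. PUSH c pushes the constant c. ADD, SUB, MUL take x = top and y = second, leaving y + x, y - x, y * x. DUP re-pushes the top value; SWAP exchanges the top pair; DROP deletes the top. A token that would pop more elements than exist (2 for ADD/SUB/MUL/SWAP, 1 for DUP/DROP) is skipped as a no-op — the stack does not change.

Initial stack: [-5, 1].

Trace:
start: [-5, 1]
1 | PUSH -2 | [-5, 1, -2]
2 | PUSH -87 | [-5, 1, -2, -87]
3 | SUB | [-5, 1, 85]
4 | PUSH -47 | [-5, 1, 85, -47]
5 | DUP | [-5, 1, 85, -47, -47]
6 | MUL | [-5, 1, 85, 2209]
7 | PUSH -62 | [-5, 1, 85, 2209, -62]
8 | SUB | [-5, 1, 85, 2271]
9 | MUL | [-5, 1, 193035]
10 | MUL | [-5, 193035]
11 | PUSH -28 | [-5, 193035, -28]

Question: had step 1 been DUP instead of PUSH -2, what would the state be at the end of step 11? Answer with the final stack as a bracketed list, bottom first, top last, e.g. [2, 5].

[-5, 199848, -28]

(re-executing from step 1 with the substitution; state before step 1: [-5, 1])
1 | DUP | [-5, 1, 1]
2 | PUSH -87 | [-5, 1, 1, -87]
3 | SUB | [-5, 1, 88]
4 | PUSH -47 | [-5, 1, 88, -47]
5 | DUP | [-5, 1, 88, -47, -47]
6 | MUL | [-5, 1, 88, 2209]
7 | PUSH -62 | [-5, 1, 88, 2209, -62]
8 | SUB | [-5, 1, 88, 2271]
9 | MUL | [-5, 1, 199848]
10 | MUL | [-5, 199848]
11 | PUSH -28 | [-5, 199848, -28]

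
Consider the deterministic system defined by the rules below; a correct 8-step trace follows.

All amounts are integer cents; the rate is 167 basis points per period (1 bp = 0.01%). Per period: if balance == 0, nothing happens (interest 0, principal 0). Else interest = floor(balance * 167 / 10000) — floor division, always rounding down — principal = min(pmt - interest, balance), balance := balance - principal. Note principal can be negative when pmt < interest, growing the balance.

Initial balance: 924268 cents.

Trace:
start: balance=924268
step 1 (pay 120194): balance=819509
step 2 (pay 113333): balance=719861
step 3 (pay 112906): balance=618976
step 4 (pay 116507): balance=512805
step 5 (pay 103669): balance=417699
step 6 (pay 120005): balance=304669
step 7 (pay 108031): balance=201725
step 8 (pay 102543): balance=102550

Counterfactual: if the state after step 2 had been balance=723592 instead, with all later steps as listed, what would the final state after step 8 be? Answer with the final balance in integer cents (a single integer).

106673

state after step 2 := balance=723592
step 3 (pay 112906): balance=622769
step 4 (pay 116507): balance=516662
step 5 (pay 103669): balance=421621
step 6 (pay 120005): balance=308657
step 7 (pay 108031): balance=205780
step 8 (pay 102543): balance=106673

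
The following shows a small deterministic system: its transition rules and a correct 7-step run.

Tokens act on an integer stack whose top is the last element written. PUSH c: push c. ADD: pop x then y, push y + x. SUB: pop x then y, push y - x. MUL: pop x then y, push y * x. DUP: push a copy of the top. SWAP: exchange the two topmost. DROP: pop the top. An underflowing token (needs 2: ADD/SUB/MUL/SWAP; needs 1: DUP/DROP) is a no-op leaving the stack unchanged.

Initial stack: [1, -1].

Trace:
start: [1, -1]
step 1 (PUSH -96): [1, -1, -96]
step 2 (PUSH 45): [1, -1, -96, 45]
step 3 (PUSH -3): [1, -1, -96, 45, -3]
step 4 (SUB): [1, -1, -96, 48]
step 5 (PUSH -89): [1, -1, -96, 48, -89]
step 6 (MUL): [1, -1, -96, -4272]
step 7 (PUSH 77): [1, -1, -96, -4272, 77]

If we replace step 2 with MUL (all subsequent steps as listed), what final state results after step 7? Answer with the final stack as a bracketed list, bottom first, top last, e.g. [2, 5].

[1, -8811, 77]

(re-executing from step 2 with the substitution; state before step 2: [1, -1, -96])
step 2 (MUL): [1, 96]
step 3 (PUSH -3): [1, 96, -3]
step 4 (SUB): [1, 99]
step 5 (PUSH -89): [1, 99, -89]
step 6 (MUL): [1, -8811]
step 7 (PUSH 77): [1, -8811, 77]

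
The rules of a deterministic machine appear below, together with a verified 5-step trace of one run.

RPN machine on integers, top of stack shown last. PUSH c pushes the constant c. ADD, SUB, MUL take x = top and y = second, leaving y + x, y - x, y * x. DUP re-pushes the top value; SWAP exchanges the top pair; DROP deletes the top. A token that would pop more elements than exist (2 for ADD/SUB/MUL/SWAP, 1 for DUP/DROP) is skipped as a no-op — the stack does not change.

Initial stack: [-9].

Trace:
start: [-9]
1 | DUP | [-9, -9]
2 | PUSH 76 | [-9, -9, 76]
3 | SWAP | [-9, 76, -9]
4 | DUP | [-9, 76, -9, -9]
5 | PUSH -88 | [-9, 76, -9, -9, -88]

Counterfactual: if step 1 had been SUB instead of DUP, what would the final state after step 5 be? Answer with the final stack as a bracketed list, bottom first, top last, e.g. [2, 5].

[76, -9, -9, -88]

(re-executing from step 1 with the substitution; state before step 1: [-9])
1 | SUB | [-9]
2 | PUSH 76 | [-9, 76]
3 | SWAP | [76, -9]
4 | DUP | [76, -9, -9]
5 | PUSH -88 | [76, -9, -9, -88]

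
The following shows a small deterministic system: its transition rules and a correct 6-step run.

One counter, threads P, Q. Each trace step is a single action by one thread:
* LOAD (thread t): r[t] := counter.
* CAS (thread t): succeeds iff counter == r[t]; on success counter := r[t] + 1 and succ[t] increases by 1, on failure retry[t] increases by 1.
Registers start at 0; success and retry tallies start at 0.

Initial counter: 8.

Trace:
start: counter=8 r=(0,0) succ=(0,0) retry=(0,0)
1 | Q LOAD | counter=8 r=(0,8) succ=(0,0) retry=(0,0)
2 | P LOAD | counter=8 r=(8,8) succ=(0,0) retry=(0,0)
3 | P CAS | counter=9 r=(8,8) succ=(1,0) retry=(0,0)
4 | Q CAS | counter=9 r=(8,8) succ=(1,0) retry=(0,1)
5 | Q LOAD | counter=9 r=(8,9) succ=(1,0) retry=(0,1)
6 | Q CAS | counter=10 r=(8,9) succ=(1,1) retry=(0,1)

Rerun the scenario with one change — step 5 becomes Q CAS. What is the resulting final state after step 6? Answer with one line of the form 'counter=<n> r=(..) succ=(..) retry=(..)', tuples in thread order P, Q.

(re-executing from step 5 with the substitution; state before step 5: counter=9 r=(8,8) succ=(1,0) retry=(0,1))
5 | Q CAS | counter=9 r=(8,8) succ=(1,0) retry=(0,2)
6 | Q CAS | counter=9 r=(8,8) succ=(1,0) retry=(0,3)

counter=9 r=(8,8) succ=(1,0) retry=(0,3)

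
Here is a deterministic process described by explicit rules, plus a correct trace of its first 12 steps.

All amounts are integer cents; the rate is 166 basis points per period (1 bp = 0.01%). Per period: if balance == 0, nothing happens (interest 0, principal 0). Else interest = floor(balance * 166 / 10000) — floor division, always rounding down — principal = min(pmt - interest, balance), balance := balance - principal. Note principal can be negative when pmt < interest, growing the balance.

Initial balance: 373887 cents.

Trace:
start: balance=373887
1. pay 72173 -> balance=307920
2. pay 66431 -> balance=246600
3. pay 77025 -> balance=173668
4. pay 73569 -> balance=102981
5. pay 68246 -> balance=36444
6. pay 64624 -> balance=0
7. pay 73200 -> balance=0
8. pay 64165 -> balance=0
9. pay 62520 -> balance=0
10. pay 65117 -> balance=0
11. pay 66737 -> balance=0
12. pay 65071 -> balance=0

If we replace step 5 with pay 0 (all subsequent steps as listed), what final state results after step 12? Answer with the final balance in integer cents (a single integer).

(re-executing from step 5 with the substitution; state before step 5: balance=102981)
5. pay 0 -> balance=104690
6. pay 64624 -> balance=41803
7. pay 73200 -> balance=0
8. pay 64165 -> balance=0
9. pay 62520 -> balance=0
10. pay 65117 -> balance=0
11. pay 66737 -> balance=0
12. pay 65071 -> balance=0

0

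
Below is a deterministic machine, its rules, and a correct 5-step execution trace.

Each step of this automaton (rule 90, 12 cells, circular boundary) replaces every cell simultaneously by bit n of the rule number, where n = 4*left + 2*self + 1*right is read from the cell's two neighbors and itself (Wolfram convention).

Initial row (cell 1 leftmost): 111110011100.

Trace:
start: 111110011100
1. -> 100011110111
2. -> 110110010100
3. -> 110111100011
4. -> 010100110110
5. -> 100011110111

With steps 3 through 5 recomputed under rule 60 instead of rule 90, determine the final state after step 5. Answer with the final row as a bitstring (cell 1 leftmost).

000110001001

(re-executing steps 3..5 under rule 60; state before step 3: 110110010100)
3. -> 101101011110
4. -> 111011110001
5. -> 000110001001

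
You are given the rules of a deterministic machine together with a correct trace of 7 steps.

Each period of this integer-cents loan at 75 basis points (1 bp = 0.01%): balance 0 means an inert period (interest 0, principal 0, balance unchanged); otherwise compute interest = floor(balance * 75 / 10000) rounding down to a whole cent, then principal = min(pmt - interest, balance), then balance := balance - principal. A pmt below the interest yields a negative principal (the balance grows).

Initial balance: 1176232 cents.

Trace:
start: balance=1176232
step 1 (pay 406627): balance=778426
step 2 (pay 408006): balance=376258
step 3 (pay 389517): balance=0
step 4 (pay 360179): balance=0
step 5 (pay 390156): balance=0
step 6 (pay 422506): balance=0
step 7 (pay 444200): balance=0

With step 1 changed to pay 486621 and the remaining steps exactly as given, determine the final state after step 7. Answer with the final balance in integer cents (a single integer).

0

(re-executing from step 1 with the substitution; state before step 1: balance=1176232)
step 1 (pay 486621): balance=698432
step 2 (pay 408006): balance=295664
step 3 (pay 389517): balance=0
step 4 (pay 360179): balance=0
step 5 (pay 390156): balance=0
step 6 (pay 422506): balance=0
step 7 (pay 444200): balance=0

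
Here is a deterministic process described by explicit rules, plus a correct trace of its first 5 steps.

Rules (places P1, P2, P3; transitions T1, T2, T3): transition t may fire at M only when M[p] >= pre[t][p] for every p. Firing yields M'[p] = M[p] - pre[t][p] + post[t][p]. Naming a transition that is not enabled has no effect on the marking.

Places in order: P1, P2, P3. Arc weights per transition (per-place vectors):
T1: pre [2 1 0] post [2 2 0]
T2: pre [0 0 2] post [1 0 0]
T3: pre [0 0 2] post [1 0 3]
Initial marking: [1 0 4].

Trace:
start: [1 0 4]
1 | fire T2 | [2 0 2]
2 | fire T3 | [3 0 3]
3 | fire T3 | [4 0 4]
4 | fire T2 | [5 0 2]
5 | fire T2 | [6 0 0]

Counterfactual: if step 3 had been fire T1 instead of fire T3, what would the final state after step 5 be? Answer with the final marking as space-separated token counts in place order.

(re-executing from step 3 with the substitution; state before step 3: [3 0 3])
3 | fire T1 | [3 0 3]
4 | fire T2 | [4 0 1]
5 | fire T2 | [4 0 1]

4 0 1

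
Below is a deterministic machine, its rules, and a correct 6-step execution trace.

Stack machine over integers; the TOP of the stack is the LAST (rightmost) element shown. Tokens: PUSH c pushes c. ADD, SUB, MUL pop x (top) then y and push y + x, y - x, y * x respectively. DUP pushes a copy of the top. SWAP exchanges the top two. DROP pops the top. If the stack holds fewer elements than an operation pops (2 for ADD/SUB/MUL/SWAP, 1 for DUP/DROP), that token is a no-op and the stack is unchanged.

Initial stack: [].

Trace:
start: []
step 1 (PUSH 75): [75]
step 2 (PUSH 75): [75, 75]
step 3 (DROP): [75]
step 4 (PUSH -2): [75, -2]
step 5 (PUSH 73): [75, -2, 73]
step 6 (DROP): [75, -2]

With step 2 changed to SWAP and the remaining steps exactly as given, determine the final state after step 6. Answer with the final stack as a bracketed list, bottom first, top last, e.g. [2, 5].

(re-executing from step 2 with the substitution; state before step 2: [75])
step 2 (SWAP): [75]
step 3 (DROP): []
step 4 (PUSH -2): [-2]
step 5 (PUSH 73): [-2, 73]
step 6 (DROP): [-2]

[-2]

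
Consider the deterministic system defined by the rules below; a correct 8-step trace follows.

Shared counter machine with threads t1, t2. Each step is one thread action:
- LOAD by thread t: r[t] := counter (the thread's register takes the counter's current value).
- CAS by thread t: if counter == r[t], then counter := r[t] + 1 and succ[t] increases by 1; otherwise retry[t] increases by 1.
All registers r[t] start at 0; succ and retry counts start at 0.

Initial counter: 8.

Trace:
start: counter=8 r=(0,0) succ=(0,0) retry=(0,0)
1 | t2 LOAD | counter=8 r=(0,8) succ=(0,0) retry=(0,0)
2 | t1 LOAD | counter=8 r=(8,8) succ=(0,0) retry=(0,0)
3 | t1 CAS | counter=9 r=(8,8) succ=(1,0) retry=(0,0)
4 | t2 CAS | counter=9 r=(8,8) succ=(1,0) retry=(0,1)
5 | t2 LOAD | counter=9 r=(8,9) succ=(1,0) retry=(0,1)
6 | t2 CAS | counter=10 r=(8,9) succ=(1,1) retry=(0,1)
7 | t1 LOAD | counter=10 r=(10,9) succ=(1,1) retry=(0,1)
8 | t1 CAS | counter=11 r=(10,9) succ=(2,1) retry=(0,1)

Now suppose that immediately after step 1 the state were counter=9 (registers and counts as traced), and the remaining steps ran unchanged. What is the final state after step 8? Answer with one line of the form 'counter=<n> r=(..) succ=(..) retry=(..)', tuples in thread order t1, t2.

state after step 1 := counter=9 r=(0,8) succ=(0,0) retry=(0,0)
2 | t1 LOAD | counter=9 r=(9,8) succ=(0,0) retry=(0,0)
3 | t1 CAS | counter=10 r=(9,8) succ=(1,0) retry=(0,0)
4 | t2 CAS | counter=10 r=(9,8) succ=(1,0) retry=(0,1)
5 | t2 LOAD | counter=10 r=(9,10) succ=(1,0) retry=(0,1)
6 | t2 CAS | counter=11 r=(9,10) succ=(1,1) retry=(0,1)
7 | t1 LOAD | counter=11 r=(11,10) succ=(1,1) retry=(0,1)
8 | t1 CAS | counter=12 r=(11,10) succ=(2,1) retry=(0,1)

counter=12 r=(11,10) succ=(2,1) retry=(0,1)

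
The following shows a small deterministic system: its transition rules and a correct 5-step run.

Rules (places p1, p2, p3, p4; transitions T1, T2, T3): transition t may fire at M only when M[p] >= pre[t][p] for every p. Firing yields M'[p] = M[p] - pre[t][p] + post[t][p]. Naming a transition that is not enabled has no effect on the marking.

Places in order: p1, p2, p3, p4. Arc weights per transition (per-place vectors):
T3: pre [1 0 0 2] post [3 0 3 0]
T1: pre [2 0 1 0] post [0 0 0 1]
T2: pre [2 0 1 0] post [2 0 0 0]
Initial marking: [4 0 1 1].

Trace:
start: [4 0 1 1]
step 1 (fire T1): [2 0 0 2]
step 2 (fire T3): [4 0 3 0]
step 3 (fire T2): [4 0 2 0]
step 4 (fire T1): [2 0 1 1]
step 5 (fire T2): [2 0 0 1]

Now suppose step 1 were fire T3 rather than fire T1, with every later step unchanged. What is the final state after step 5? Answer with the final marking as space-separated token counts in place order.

(re-executing from step 1 with the substitution; state before step 1: [4 0 1 1])
step 1 (fire T3): [4 0 1 1]
step 2 (fire T3): [4 0 1 1]
step 3 (fire T2): [4 0 0 1]
step 4 (fire T1): [4 0 0 1]
step 5 (fire T2): [4 0 0 1]

4 0 0 1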